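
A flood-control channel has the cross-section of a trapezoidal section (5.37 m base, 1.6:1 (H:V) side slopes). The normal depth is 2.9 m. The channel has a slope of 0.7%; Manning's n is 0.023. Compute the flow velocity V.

V = 5.34 m/s

With bottom width b = 5.37 m and side slope z = 1.6: A = (b + zy)y = (5.37 + 1.6×2.9)×2.9 = 29.03 m²; P = b + 2y√(1+z²) = 5.37 + 2×2.9×1.887 = 16.31 m.
Hydraulic radius R = A/P = 29.03/16.31 = 1.779 m.
From Manning's equation, V = (1/n) R^(2/3) S^(1/2) = (1/0.023) × 1.779^(2/3) × 0.007^(1/2) = 5.34 m/s.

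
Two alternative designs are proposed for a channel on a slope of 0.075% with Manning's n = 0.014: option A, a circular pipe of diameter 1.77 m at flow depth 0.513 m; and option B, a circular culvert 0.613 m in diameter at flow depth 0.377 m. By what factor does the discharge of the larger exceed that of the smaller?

4.44

Channel A: For a circular section of diameter D = 1.77 m at depth y = 0.513 m, the central angle is θ = 2 arccos(1 − 2y/D) = 2.274 rad. Then A = (D²/8)(θ − sin θ) = 0.5918 m² and P = Dθ/2 = 2.012 m. Hydraulic radius R = A/P = 0.5918/2.012 = 0.2941 m. Q_A = (1/0.014)·0.5918·0.2941^(2/3)·√0.00075 = 0.5119 m³/s.
Channel B: For a circular section of diameter D = 0.613 m at depth y = 0.377 m, the central angle is θ = 2 arccos(1 − 2y/D) = 3.606 rad. Then A = (D²/8)(θ − sin θ) = 0.1904 m² and P = Dθ/2 = 1.105 m. Hydraulic radius R = A/P = 0.1904/1.105 = 0.1723 m. Q_B = (1/0.014)·0.1904·0.1723^(2/3)·√0.00075 = 0.1153 m³/s.
The larger discharge is 0.5119 m³/s and the smaller is 0.1153 m³/s; the ratio is 4.44.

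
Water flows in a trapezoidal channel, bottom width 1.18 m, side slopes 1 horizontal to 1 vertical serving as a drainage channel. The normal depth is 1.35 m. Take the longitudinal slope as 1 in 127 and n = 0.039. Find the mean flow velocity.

V = 1.77 m/s

With bottom width b = 1.18 m and side slope z = 1: A = (b + zy)y = (1.18 + 1×1.35)×1.35 = 3.416 m²; P = b + 2y√(1+z²) = 1.18 + 2×1.35×1.414 = 4.998 m.
Hydraulic radius R = A/P = 3.416/4.998 = 0.6833 m.
From Manning's equation, V = (1/n) R^(2/3) S^(1/2) = (1/0.039) × 0.6833^(2/3) × 0.007874^(1/2) = 1.77 m/s.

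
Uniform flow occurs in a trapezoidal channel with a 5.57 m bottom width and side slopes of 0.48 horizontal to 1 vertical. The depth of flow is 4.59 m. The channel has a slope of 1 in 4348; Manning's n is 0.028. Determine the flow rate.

Q = 33.3 m³/s

With bottom width b = 5.57 m and side slope z = 0.48: A = (b + zy)y = (5.57 + 0.48×4.59)×4.59 = 35.68 m²; P = b + 2y√(1+z²) = 5.57 + 2×4.59×1.109 = 15.75 m.
Hydraulic radius R = A/P = 35.68/15.75 = 2.265 m.
Manning's equation: Q = (1/n) A R^(2/3) S^(1/2) = (1/0.028) × 35.68 × 2.265^(2/3) × 0.00023^(1/2) = 33.3 m³/s.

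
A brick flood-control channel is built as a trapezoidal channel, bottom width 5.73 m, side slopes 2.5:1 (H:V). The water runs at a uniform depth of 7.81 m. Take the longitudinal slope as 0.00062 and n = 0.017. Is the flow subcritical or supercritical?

subcritical

With bottom width b = 5.73 m and side slope z = 2.5: A = (b + zy)y = (5.73 + 2.5×7.81)×7.81 = 197.2 m²; P = b + 2y√(1+z²) = 5.73 + 2×7.81×2.693 = 47.79 m.
Hydraulic radius R = A/P = 197.2/47.79 = 4.127 m.
V = (1/n) R^(2/3) √S = (1/0.017) × 4.127^(2/3) × √0.00062 = 3.769 m/s. Hydraulic depth D_h = A/T = 197.2/44.78 = 4.405 m.
Froude number Fr = V/√(g·D_h) = 3.769/√(9.81×4.405) = 0.573, which is less than 1, so the flow is subcritical.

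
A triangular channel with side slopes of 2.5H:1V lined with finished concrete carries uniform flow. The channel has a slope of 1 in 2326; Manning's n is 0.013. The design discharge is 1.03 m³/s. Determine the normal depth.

y_n = 0.729 m

Manning's equation rearranged: A R^(2/3) = nQ / (1·√S) = 0.013 × 1.03 / (√0.0004299) = 0.6458.
Try y = 0.849 m: A R^(2/3) = 0.9687 — high.
Try y = 0.729 m: A R^(2/3) = 0.6452 — matches.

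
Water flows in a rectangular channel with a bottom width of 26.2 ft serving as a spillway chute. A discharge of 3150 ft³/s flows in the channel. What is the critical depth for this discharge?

For a rectangular channel, critical depth y_c = (q²/g)^(1/3) where q = Q/b = 3150/26.2 = 120.2 ft²/s.
So y_c = (120.2²/32.2)^(1/3) = 7.66 ft.

y_c = 7.66 ft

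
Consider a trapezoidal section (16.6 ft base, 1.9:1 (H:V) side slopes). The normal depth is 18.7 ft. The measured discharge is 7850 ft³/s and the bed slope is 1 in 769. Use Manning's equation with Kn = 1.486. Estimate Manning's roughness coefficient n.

With bottom width b = 16.6 ft and side slope z = 1.9: A = (b + zy)y = (16.6 + 1.9×18.7)×18.7 = 974.8 ft²; P = b + 2y√(1+z²) = 16.6 + 2×18.7×2.147 = 96.9 ft.
Hydraulic radius R = A/P = 974.8/96.9 = 10.06 ft.
Rearranging Manning's equation: n = (1.486/Q) A R^(2/3) S^(1/2) = (1.486/7850) × 974.8 × 10.06^(2/3) × √0.0013 = 0.031.

n = 0.031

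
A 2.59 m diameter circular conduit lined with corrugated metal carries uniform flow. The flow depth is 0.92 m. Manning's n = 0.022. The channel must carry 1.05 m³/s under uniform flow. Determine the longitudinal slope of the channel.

S = 0.00047

For a circular section of diameter D = 2.59 m at depth y = 0.92 m, the central angle is θ = 2 arccos(1 − 2y/D) = 2.554 rad. Then A = (D²/8)(θ − sin θ) = 1.677 m² and P = Dθ/2 = 3.307 m.
Hydraulic radius R = A/P = 1.677/3.307 = 0.507 m.
From Manning's equation, S = [nQ / (1 A R^(2/3))]² = [0.022 × 1.05 / (1 × 1.677 × 0.507^(2/3))]² = 0.00047.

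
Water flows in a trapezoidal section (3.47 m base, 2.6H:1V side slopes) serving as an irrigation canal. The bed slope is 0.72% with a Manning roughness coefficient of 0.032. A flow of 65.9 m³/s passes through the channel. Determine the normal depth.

y_n = 2.24 m

Manning's equation rearranged: A R^(2/3) = nQ / (1·√S) = 0.032 × 65.9 / (√0.0072) = 24.85.
Try y = 1.59 m: A R^(2/3) = 11.93 — short.
Try y = 2.87 m: A R^(2/3) = 43.14 — over.
Try y = 2.24 m: A R^(2/3) = 24.86 — ≈ 24.85.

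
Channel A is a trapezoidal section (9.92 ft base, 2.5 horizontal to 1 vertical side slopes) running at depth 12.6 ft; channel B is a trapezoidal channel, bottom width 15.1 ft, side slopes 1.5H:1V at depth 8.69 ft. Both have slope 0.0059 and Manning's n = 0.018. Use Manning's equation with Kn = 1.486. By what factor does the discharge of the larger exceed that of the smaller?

2.51

Channel A: With bottom width b = 9.92 ft and side slope z = 2.5: A = (b + zy)y = (9.92 + 2.5×12.6)×12.6 = 521.9 ft²; P = b + 2y√(1+z²) = 9.92 + 2×12.6×2.693 = 77.77 ft. Hydraulic radius R = A/P = 521.9/77.77 = 6.71 ft. Q_A = (1.486/0.018)·521.9·6.71^(2/3)·√0.0059 = 11770 ft³/s.
Channel B: With bottom width b = 15.1 ft and side slope z = 1.5: A = (b + zy)y = (15.1 + 1.5×8.69)×8.69 = 244.5 ft²; P = b + 2y√(1+z²) = 15.1 + 2×8.69×1.803 = 46.43 ft. Hydraulic radius R = A/P = 244.5/46.43 = 5.266 ft. Q_B = (1.486/0.018)·244.5·5.266^(2/3)·√0.0059 = 4692 ft³/s.
The larger discharge is 11770 ft³/s and the smaller is 4692 ft³/s; the ratio is 2.51.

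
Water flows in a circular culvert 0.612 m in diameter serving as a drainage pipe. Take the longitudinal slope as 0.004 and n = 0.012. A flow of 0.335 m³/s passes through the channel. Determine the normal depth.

Manning's equation rearranged: A R^(2/3) = nQ / (1·√S) = 0.012 × 0.335 / (√0.004) = 0.06356.
At y = 0.489 m: A R^(2/3) = 0.08215 — high.
At y = 0.397 m: A R^(2/3) = 0.06347 — ≈ 0.06356.

y_n = 0.397 m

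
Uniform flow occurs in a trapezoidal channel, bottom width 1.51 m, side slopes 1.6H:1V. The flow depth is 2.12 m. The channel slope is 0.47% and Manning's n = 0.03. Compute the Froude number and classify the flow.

subcritical

With bottom width b = 1.51 m and side slope z = 1.6: A = (b + zy)y = (1.51 + 1.6×2.12)×2.12 = 10.39 m²; P = b + 2y√(1+z²) = 1.51 + 2×2.12×1.887 = 9.51 m.
Hydraulic radius R = A/P = 10.39/9.51 = 1.093 m.
V = (1/n) R^(2/3) √S = (1/0.03) × 1.093^(2/3) × √0.0047 = 2.424 m/s. Hydraulic depth D_h = A/T = 10.39/8.294 = 1.253 m.
Froude number Fr = V/√(g·D_h) = 2.424/√(9.81×1.253) = 0.692, which is less than 1, so the flow is subcritical.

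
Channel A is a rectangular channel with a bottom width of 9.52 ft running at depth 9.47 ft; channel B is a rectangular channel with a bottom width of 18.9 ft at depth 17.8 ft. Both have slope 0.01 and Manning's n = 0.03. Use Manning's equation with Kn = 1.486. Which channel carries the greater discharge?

channel B

Channel A: Flow area A = b·y = 9.52 × 9.47 = 90.15 ft². Wetted perimeter P = b + 2y = 9.52 + 2×9.47 = 28.46 ft. Hydraulic radius R = A/P = 90.15/28.46 = 3.168 ft. Q_A = (1.486/0.03)·90.15·3.168^(2/3)·√0.01 = 963.2 ft³/s.
Channel B: Flow area A = b·y = 18.9 × 17.8 = 336.4 ft². Wetted perimeter P = b + 2y = 18.9 + 2×17.8 = 54.5 ft. Hydraulic radius R = A/P = 336.4/54.5 = 6.173 ft. Q_B = (1.486/0.03)·336.4·6.173^(2/3)·√0.01 = 5608 ft³/s.
Q_A = 963.2 ft³/s vs Q_B = 5608 ft³/s, so channel B carries more.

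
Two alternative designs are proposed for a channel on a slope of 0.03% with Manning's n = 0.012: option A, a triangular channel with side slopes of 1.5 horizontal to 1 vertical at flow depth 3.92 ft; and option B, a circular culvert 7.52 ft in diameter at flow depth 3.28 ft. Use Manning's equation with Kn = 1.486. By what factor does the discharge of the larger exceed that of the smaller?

Channel A: For a triangular section with side slope z = 1.5: A = zy² = 1.5×3.92² = 23.05 ft²; P = 2y√(1+z²) = 2×3.92×1.803 = 14.13 ft. Hydraulic radius R = A/P = 23.05/14.13 = 1.631 ft. Q_A = (1.486/0.012)·23.05·1.631^(2/3)·√0.0003 = 68.5 ft³/s.
Channel B: For a circular section of diameter D = 7.52 ft at depth y = 3.28 ft, the central angle is θ = 2 arccos(1 − 2y/D) = 2.886 rad. Then A = (D²/8)(θ − sin θ) = 18.61 ft² and P = Dθ/2 = 10.85 ft. Hydraulic radius R = A/P = 18.61/10.85 = 1.715 ft. Q_B = (1.486/0.012)·18.61·1.715^(2/3)·√0.0003 = 57.18 ft³/s.
The larger discharge is 68.5 ft³/s and the smaller is 57.18 ft³/s; the ratio is 1.2.

1.2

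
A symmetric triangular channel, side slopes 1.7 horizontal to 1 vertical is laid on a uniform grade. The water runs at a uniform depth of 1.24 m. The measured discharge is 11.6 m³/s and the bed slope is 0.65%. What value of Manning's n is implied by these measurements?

n = 0.012

For a triangular section with side slope z = 1.7: A = zy² = 1.7×1.24² = 2.614 m²; P = 2y√(1+z²) = 2×1.24×1.972 = 4.891 m.
Hydraulic radius R = A/P = 2.614/4.891 = 0.5344 m.
Rearranging Manning's equation: n = (1/Q) A R^(2/3) S^(1/2) = (1/11.6) × 2.614 × 0.5344^(2/3) × √0.0065 = 0.012.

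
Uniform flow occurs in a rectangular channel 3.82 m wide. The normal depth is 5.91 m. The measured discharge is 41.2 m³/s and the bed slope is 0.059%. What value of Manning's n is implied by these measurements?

n = 0.017

Flow area A = b·y = 3.82 × 5.91 = 22.58 m². Wetted perimeter P = b + 2y = 3.82 + 2×5.91 = 15.64 m.
Hydraulic radius R = A/P = 22.58/15.64 = 1.443 m.
Rearranging Manning's equation: n = (1/Q) A R^(2/3) S^(1/2) = (1/41.2) × 22.58 × 1.443^(2/3) × √0.00059 = 0.017.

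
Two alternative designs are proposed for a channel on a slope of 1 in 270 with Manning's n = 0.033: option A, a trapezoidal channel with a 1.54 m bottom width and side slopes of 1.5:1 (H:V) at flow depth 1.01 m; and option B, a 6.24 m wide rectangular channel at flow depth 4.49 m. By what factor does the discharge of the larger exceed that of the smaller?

19.3

Channel A: With bottom width b = 1.54 m and side slope z = 1.5: A = (b + zy)y = (1.54 + 1.5×1.01)×1.01 = 3.086 m²; P = b + 2y√(1+z²) = 1.54 + 2×1.01×1.803 = 5.182 m. Hydraulic radius R = A/P = 3.086/5.182 = 0.5955 m. Q_A = (1/0.033)·3.086·0.5955^(2/3)·√0.003704 = 4.028 m³/s.
Channel B: Flow area A = b·y = 6.24 × 4.49 = 28.02 m². Wetted perimeter P = b + 2y = 6.24 + 2×4.49 = 15.22 m. Hydraulic radius R = A/P = 28.02/15.22 = 1.841 m. Q_B = (1/0.033)·28.02·1.841^(2/3)·√0.003704 = 77.61 m³/s.
The larger discharge is 77.61 m³/s and the smaller is 4.028 m³/s; the ratio is 19.3.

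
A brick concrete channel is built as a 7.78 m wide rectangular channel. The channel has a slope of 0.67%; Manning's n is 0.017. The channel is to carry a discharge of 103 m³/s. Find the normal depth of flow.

Manning's equation rearranged: A R^(2/3) = nQ / (1·√S) = 0.017 × 103 / (√0.0067) = 21.39.
Try y = 2.39 m: A R^(2/3) = 24.15 — high.
Try y = 1.86 m: A R^(2/3) = 16.87 — low.
Try y = 2.19 m: A R^(2/3) = 21.33 — close enough.

y_n = 2.19 m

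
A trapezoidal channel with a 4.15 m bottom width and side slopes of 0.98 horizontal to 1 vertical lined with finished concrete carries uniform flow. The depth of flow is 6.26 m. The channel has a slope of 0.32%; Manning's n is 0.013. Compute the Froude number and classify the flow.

With bottom width b = 4.15 m and side slope z = 0.98: A = (b + zy)y = (4.15 + 0.98×6.26)×6.26 = 64.38 m²; P = b + 2y√(1+z²) = 4.15 + 2×6.26×1.4 = 21.68 m.
Hydraulic radius R = A/P = 64.38/21.68 = 2.97 m.
V = (1/n) R^(2/3) √S = (1/0.013) × 2.97^(2/3) × √0.0032 = 8.99 m/s. Hydraulic depth D_h = A/T = 64.38/16.42 = 3.921 m.
Froude number Fr = V/√(g·D_h) = 8.99/√(9.81×3.921) = 1.45, which is greater than 1, so the flow is supercritical.

supercritical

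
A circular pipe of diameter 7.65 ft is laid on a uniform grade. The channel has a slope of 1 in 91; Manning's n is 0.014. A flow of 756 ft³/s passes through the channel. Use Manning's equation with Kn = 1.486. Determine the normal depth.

y_n = 6.01 ft

Manning's equation rearranged: A R^(2/3) = nQ / (1.486·√S) = 0.014 × 756 / (1.486 × √0.01099) = 67.94.
Trying y = 4.67 ft: A R^(2/3) = 48.85 — low.
Trying y = 6.58 ft: A R^(2/3) = 73.6 — high.
Trying y = 6.01 ft: A R^(2/3) = 67.97 — close enough.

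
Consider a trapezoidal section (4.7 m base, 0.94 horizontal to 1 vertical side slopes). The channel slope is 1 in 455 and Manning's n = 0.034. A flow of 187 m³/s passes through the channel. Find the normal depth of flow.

y_n = 6.19 m

Manning's equation rearranged: A R^(2/3) = nQ / (1·√S) = 0.034 × 187 / (√0.002198) = 135.6.
At y = 7.77 m: A R^(2/3) = 218.4 — too large.
At y = 4.8 m: A R^(2/3) = 80.88 — too small.
At y = 6.19 m: A R^(2/3) = 135.5 — close enough.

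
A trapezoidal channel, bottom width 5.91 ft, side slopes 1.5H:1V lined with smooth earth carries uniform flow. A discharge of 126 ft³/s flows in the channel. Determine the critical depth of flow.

At critical depth, Q² T / (g A³) = 1, i.e. A³/T = Q²/g = 126²/32.2 = 493.
Trying y = 2.32 ft: A³/T = 803.3 — high.
Trying y = 2.02 ft: A³/T = 492 — close enough.

y_c = 2.02 ft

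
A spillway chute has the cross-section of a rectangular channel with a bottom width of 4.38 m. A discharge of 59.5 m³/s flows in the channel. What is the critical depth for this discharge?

For a rectangular channel, critical depth y_c = (q²/g)^(1/3) where q = Q/b = 59.5/4.38 = 13.58 m²/s.
So y_c = (13.58²/9.81)^(1/3) = 2.66 m.

y_c = 2.66 m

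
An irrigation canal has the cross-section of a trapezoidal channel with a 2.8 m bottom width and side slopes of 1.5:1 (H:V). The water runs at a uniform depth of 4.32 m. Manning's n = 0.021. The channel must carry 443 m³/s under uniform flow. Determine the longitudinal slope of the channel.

S = 0.019

With bottom width b = 2.8 m and side slope z = 1.5: A = (b + zy)y = (2.8 + 1.5×4.32)×4.32 = 40.09 m²; P = b + 2y√(1+z²) = 2.8 + 2×4.32×1.803 = 18.38 m.
Hydraulic radius R = A/P = 40.09/18.38 = 2.182 m.
From Manning's equation, S = [nQ / (1 A R^(2/3))]² = [0.021 × 443 / (1 × 40.09 × 2.182^(2/3))]² = 0.019.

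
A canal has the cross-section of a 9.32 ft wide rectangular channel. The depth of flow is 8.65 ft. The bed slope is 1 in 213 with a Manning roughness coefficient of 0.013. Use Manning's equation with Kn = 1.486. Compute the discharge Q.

Flow area A = b·y = 9.32 × 8.65 = 80.62 ft². Wetted perimeter P = b + 2y = 9.32 + 2×8.65 = 26.62 ft.
Hydraulic radius R = A/P = 80.62/26.62 = 3.028 ft.
Manning's equation: Q = (1.486/n) A R^(2/3) S^(1/2) = (1.486/0.013) × 80.62 × 3.028^(2/3) × 0.004695^(1/2) = 1320 ft³/s.

Q = 1320 ft³/s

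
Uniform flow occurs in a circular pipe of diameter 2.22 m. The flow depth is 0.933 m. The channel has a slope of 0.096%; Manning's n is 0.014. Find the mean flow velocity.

For a circular section of diameter D = 2.22 m at depth y = 0.933 m, the central angle is θ = 2 arccos(1 − 2y/D) = 2.821 rad. Then A = (D²/8)(θ − sin θ) = 1.544 m² and P = Dθ/2 = 3.132 m.
Hydraulic radius R = A/P = 1.544/3.132 = 0.4931 m.
From Manning's equation, V = (1/n) R^(2/3) S^(1/2) = (1/0.014) × 0.4931^(2/3) × 0.00096^(1/2) = 1.38 m/s.

V = 1.38 m/s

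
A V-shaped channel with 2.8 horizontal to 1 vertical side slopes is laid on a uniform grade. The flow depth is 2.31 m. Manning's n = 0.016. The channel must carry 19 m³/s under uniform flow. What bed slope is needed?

S = 0.00037

For a triangular section with side slope z = 2.8: A = zy² = 2.8×2.31² = 14.94 m²; P = 2y√(1+z²) = 2×2.31×2.973 = 13.74 m.
Hydraulic radius R = A/P = 14.94/13.74 = 1.088 m.
From Manning's equation, S = [nQ / (1 A R^(2/3))]² = [0.016 × 19 / (1 × 14.94 × 1.088^(2/3))]² = 0.00037.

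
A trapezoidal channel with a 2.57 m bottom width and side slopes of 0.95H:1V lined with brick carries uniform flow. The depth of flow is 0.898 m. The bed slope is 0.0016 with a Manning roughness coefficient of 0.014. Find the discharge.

With bottom width b = 2.57 m and side slope z = 0.95: A = (b + zy)y = (2.57 + 0.95×0.898)×0.898 = 3.074 m²; P = b + 2y√(1+z²) = 2.57 + 2×0.898×1.379 = 5.047 m.
Hydraulic radius R = A/P = 3.074/5.047 = 0.609 m.
Manning's equation: Q = (1/n) A R^(2/3) S^(1/2) = (1/0.014) × 3.074 × 0.609^(2/3) × 0.0016^(1/2) = 6.31 m³/s.

Q = 6.31 m³/s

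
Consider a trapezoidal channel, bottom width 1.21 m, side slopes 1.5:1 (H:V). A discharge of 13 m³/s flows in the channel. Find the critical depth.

At critical depth, Q² T / (g A³) = 1, i.e. A³/T = Q²/g = 13²/9.81 = 17.23.
Try y = 1.24 m: A³/T = 11.19 — short.
Try y = 1.56 m: A³/T = 28.84 — over.
Try y = 1.38 m: A³/T = 17.33 — close enough.

y_c = 1.38 m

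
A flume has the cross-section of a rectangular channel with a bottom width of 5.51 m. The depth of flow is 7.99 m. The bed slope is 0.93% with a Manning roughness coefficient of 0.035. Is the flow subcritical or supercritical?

subcritical

Flow area A = b·y = 5.51 × 7.99 = 44.02 m². Wetted perimeter P = b + 2y = 5.51 + 2×7.99 = 21.49 m.
Hydraulic radius R = A/P = 44.02/21.49 = 2.049 m.
V = (1/n) R^(2/3) √S = (1/0.035) × 2.049^(2/3) × √0.0093 = 4.444 m/s. Hydraulic depth D_h = A/T = 44.02/5.51 = 7.99 m.
Froude number Fr = V/√(g·D_h) = 4.444/√(9.81×7.99) = 0.502, which is less than 1, so the flow is subcritical.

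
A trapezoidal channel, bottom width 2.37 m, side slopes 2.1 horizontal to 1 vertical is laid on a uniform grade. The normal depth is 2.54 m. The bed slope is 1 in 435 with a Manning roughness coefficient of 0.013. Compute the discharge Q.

Q = 89.4 m³/s

With bottom width b = 2.37 m and side slope z = 2.1: A = (b + zy)y = (2.37 + 2.1×2.54)×2.54 = 19.57 m²; P = b + 2y√(1+z²) = 2.37 + 2×2.54×2.326 = 14.19 m.
Hydraulic radius R = A/P = 19.57/14.19 = 1.379 m.
Manning's equation: Q = (1/n) A R^(2/3) S^(1/2) = (1/0.013) × 19.57 × 1.379^(2/3) × 0.002299^(1/2) = 89.4 m³/s.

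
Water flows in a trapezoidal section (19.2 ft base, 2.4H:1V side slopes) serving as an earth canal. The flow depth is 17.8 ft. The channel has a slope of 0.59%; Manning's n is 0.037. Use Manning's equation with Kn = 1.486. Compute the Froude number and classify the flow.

With bottom width b = 19.2 ft and side slope z = 2.4: A = (b + zy)y = (19.2 + 2.4×17.8)×17.8 = 1102 ft²; P = b + 2y√(1+z²) = 19.2 + 2×17.8×2.6 = 111.8 ft.
Hydraulic radius R = A/P = 1102/111.8 = 9.862 ft.
V = (1.486/n) R^(2/3) √S = (1.486/0.037) × 9.862^(2/3) × √0.0059 = 14.19 ft/s. Hydraulic depth D_h = A/T = 1102/104.6 = 10.53 ft.
Froude number Fr = V/√(g·D_h) = 14.19/√(32.2×10.53) = 0.77, which is less than 1, so the flow is subcritical.

subcritical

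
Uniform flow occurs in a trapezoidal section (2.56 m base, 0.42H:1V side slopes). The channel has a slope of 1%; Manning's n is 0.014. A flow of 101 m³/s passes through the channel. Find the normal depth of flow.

Manning's equation rearranged: A R^(2/3) = nQ / (1·√S) = 0.014 × 101 / (√0.01) = 14.14.
Try y = 2.56 m: A R^(2/3) = 10.2 — short.
Try y = 3.45 m: A R^(2/3) = 17.12 — over.
Try y = 3.09 m: A R^(2/3) = 14.1 — close enough.

y_n = 3.09 m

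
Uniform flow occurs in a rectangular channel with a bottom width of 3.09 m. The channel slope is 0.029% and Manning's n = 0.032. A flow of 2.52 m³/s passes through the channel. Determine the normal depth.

Manning's equation rearranged: A R^(2/3) = nQ / (1·√S) = 0.032 × 2.52 / (√0.00029) = 4.735.
At y = 1.42 m: A R^(2/3) = 3.59 — too small.
At y = 2.11 m: A R^(2/3) = 6.041 — too large.
At y = 1.75 m: A R^(2/3) = 4.74 — close enough.

y_n = 1.75 m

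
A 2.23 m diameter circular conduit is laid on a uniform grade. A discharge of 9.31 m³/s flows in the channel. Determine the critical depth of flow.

At critical depth, Q² T / (g A³) = 1, i.e. A³/T = Q²/g = 9.31²/9.81 = 8.835.
Try y = 1.64 m: A³/T = 14.83 — high.
Try y = 1.44 m: A³/T = 8.895 — close enough.

y_c = 1.44 m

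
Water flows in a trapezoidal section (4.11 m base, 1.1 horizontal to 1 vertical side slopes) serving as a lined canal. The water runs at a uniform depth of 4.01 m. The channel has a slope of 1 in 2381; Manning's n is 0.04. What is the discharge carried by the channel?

With bottom width b = 4.11 m and side slope z = 1.1: A = (b + zy)y = (4.11 + 1.1×4.01)×4.01 = 34.17 m²; P = b + 2y√(1+z²) = 4.11 + 2×4.01×1.487 = 16.03 m.
Hydraulic radius R = A/P = 34.17/16.03 = 2.131 m.
Manning's equation: Q = (1/n) A R^(2/3) S^(1/2) = (1/0.04) × 34.17 × 2.131^(2/3) × 0.00042^(1/2) = 29 m³/s.

Q = 29 m³/s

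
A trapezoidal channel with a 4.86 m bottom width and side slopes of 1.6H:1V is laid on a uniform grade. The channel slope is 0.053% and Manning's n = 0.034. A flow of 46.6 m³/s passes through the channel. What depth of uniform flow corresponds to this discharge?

y_n = 3.78 m

Manning's equation rearranged: A R^(2/3) = nQ / (1·√S) = 0.034 × 46.6 / (√0.00053) = 68.82.
At y = 2.95 m: A R^(2/3) = 41.31 — short.
At y = 4.25 m: A R^(2/3) = 88.12 — over.
At y = 3.78 m: A R^(2/3) = 68.81 — close enough.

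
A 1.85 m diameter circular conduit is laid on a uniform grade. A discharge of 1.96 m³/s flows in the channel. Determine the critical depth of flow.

At critical depth, Q² T / (g A³) = 1, i.e. A³/T = Q²/g = 1.96²/9.81 = 0.3916.
Trying y = 0.758 m: A³/T = 0.6124 — too large.
Trying y = 0.553 m: A³/T = 0.1814 — too small.
Trying y = 0.675 m: A³/T = 0.3921 — matches.

y_c = 0.675 m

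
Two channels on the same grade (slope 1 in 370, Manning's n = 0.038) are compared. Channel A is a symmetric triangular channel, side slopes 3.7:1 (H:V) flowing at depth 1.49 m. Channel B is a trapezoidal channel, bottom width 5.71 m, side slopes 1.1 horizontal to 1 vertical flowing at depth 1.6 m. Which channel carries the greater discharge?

Channel A: For a triangular section with side slope z = 3.7: A = zy² = 3.7×1.49² = 8.214 m²; P = 2y√(1+z²) = 2×1.49×3.833 = 11.42 m. Hydraulic radius R = A/P = 8.214/11.42 = 0.7192 m. Q_A = (1/0.038)·8.214·0.7192^(2/3)·√0.002703 = 9.021 m³/s.
Channel B: With bottom width b = 5.71 m and side slope z = 1.1: A = (b + zy)y = (5.71 + 1.1×1.6)×1.6 = 11.95 m²; P = b + 2y√(1+z²) = 5.71 + 2×1.6×1.487 = 10.47 m. Hydraulic radius R = A/P = 11.95/10.47 = 1.142 m. Q_B = (1/0.038)·11.95·1.142^(2/3)·√0.002703 = 17.86 m³/s.
Q_A = 9.021 m³/s vs Q_B = 17.86 m³/s, so channel B carries more.

channel B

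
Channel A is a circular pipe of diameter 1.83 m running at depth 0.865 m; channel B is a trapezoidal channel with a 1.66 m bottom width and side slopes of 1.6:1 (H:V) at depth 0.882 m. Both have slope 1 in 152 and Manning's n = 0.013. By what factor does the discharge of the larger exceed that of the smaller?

2.54

Channel A: For a circular section of diameter D = 1.83 m at depth y = 0.865 m, the central angle is θ = 2 arccos(1 − 2y/D) = 3.032 rad. Then A = (D²/8)(θ − sin θ) = 1.224 m² and P = Dθ/2 = 2.775 m. Hydraulic radius R = A/P = 1.224/2.775 = 0.441 m. Q_A = (1/0.013)·1.224·0.441^(2/3)·√0.006579 = 4.424 m³/s.
Channel B: With bottom width b = 1.66 m and side slope z = 1.6: A = (b + zy)y = (1.66 + 1.6×0.882)×0.882 = 2.709 m²; P = b + 2y√(1+z²) = 1.66 + 2×0.882×1.887 = 4.988 m. Hydraulic radius R = A/P = 2.709/4.988 = 0.543 m. Q_B = (1/0.013)·2.709·0.543^(2/3)·√0.006579 = 11.25 m³/s.
The larger discharge is 11.25 m³/s and the smaller is 4.424 m³/s; the ratio is 2.54.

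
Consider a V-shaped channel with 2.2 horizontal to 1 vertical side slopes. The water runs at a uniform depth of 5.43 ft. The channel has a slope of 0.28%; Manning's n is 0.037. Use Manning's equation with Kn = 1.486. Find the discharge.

For a triangular section with side slope z = 2.2: A = zy² = 2.2×5.43² = 64.87 ft²; P = 2y√(1+z²) = 2×5.43×2.417 = 26.24 ft.
Hydraulic radius R = A/P = 64.87/26.24 = 2.472 ft.
Manning's equation: Q = (1.486/n) A R^(2/3) S^(1/2) = (1.486/0.037) × 64.87 × 2.472^(2/3) × 0.0028^(1/2) = 252 ft³/s.

Q = 252 ft³/s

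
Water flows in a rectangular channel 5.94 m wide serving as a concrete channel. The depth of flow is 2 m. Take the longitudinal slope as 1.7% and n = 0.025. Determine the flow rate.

Q = 69.8 m³/s

Flow area A = b·y = 5.94 × 2 = 11.88 m². Wetted perimeter P = b + 2y = 5.94 + 2×2 = 9.94 m.
Hydraulic radius R = A/P = 11.88/9.94 = 1.195 m.
Manning's equation: Q = (1/n) A R^(2/3) S^(1/2) = (1/0.025) × 11.88 × 1.195^(2/3) × 0.017^(1/2) = 69.8 m³/s.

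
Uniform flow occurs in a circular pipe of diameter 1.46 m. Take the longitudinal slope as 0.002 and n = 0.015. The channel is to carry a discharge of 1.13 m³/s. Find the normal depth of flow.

Manning's equation rearranged: A R^(2/3) = nQ / (1·√S) = 0.015 × 1.13 / (√0.002) = 0.379.
Trying y = 0.531 m: A R^(2/3) = 0.2416 — short.
Trying y = 0.762 m: A R^(2/3) = 0.4595 — over.
Trying y = 0.681 m: A R^(2/3) = 0.3793 — matches.

y_n = 0.681 m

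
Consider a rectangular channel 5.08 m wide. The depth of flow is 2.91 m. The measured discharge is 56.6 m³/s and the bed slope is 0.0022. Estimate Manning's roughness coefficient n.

n = 0.015

Flow area A = b·y = 5.08 × 2.91 = 14.78 m². Wetted perimeter P = b + 2y = 5.08 + 2×2.91 = 10.9 m.
Hydraulic radius R = A/P = 14.78/10.9 = 1.356 m.
Rearranging Manning's equation: n = (1/Q) A R^(2/3) S^(1/2) = (1/56.6) × 14.78 × 1.356^(2/3) × √0.0022 = 0.015.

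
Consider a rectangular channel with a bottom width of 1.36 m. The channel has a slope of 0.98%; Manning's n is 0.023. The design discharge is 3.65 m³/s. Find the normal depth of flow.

Manning's equation rearranged: A R^(2/3) = nQ / (1·√S) = 0.023 × 3.65 / (√0.0098) = 0.848.
Try y = 1.35 m: A R^(2/3) = 1.082 — high.
Try y = 0.943 m: A R^(2/3) = 0.6905 — low.
Try y = 1.11 m: A R^(2/3) = 0.8489 — matches.

y_n = 1.11 m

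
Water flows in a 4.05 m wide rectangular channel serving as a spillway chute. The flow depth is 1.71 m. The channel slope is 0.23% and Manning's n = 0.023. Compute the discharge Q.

Q = 13.7 m³/s

Flow area A = b·y = 4.05 × 1.71 = 6.925 m². Wetted perimeter P = b + 2y = 4.05 + 2×1.71 = 7.47 m.
Hydraulic radius R = A/P = 6.925/7.47 = 0.9271 m.
Manning's equation: Q = (1/n) A R^(2/3) S^(1/2) = (1/0.023) × 6.925 × 0.9271^(2/3) × 0.0023^(1/2) = 13.7 m³/s.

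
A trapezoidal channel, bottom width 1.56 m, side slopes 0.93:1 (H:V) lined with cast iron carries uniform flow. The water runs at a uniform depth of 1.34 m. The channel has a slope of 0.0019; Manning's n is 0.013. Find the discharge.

With bottom width b = 1.56 m and side slope z = 0.93: A = (b + zy)y = (1.56 + 0.93×1.34)×1.34 = 3.76 m²; P = b + 2y√(1+z²) = 1.56 + 2×1.34×1.366 = 5.22 m.
Hydraulic radius R = A/P = 3.76/5.22 = 0.7204 m.
Manning's equation: Q = (1/n) A R^(2/3) S^(1/2) = (1/0.013) × 3.76 × 0.7204^(2/3) × 0.0019^(1/2) = 10.1 m³/s.

Q = 10.1 m³/s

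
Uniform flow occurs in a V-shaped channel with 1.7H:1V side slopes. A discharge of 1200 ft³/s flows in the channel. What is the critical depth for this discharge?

y_c = 7.91 ft

At critical depth, Q² T / (g A³) = 1, i.e. A³/T = Q²/g = 1200²/32.2 = 44720.
At y = 5.47 ft: A³/T = 7076 — short.
At y = 7.91 ft: A³/T = 44750 — close enough.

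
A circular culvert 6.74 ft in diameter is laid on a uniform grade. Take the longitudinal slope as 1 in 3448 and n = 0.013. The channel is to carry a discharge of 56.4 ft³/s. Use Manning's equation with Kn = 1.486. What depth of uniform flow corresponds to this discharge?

y_n = 3.66 ft

Manning's equation rearranged: A R^(2/3) = nQ / (1.486·√S) = 0.013 × 56.4 / (1.486 × √0.00029) = 28.97.
At y = 2.6 ft: A R^(2/3) = 15.93 — too small.
At y = 3.97 ft: A R^(2/3) = 32.99 — too large.
At y = 3.66 ft: A R^(2/3) = 28.98 — close enough.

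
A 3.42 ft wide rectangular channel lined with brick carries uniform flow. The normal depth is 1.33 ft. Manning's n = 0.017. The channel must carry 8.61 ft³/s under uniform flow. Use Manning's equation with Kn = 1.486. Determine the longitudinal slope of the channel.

S = 0.00069

Flow area A = b·y = 3.42 × 1.33 = 4.549 ft². Wetted perimeter P = b + 2y = 3.42 + 2×1.33 = 6.08 ft.
Hydraulic radius R = A/P = 4.549/6.08 = 0.7481 ft.
From Manning's equation, S = [nQ / (1.486 A R^(2/3))]² = [0.017 × 8.61 / (1.486 × 4.549 × 0.7481^(2/3))]² = 0.00069.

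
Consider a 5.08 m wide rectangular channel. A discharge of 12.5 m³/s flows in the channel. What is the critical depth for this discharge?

y_c = 0.851 m

For a rectangular channel, critical depth y_c = (q²/g)^(1/3) where q = Q/b = 12.5/5.08 = 2.461 m²/s.
So y_c = (2.461²/9.81)^(1/3) = 0.851 m.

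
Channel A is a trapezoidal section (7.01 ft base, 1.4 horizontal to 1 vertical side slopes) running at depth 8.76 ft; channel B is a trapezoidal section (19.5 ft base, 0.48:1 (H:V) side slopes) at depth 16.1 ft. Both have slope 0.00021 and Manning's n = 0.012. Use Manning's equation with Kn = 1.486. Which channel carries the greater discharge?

Channel A: With bottom width b = 7.01 ft and side slope z = 1.4: A = (b + zy)y = (7.01 + 1.4×8.76)×8.76 = 168.8 ft²; P = b + 2y√(1+z²) = 7.01 + 2×8.76×1.72 = 37.15 ft. Hydraulic radius R = A/P = 168.8/37.15 = 4.545 ft. Q_A = (1.486/0.012)·168.8·4.545^(2/3)·√0.00021 = 831.3 ft³/s.
Channel B: With bottom width b = 19.5 ft and side slope z = 0.48: A = (b + zy)y = (19.5 + 0.48×16.1)×16.1 = 438.4 ft²; P = b + 2y√(1+z²) = 19.5 + 2×16.1×1.109 = 55.22 ft. Hydraulic radius R = A/P = 438.4/55.22 = 7.939 ft. Q_B = (1.486/0.012)·438.4·7.939^(2/3)·√0.00021 = 3131 ft³/s.
Q_A = 831.3 ft³/s vs Q_B = 3131 ft³/s, so channel B carries more.

channel B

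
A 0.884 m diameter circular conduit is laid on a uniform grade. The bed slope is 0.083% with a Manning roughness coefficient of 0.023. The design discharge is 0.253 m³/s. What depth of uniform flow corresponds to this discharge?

Manning's equation rearranged: A R^(2/3) = nQ / (1·√S) = 0.023 × 0.253 / (√0.00083) = 0.202.
Try y = 0.822 m: A R^(2/3) = 0.2412 — over.
Try y = 0.459 m: A R^(2/3) = 0.1195 — short.
Try y = 0.656 m: A R^(2/3) = 0.202 — matches.

y_n = 0.656 m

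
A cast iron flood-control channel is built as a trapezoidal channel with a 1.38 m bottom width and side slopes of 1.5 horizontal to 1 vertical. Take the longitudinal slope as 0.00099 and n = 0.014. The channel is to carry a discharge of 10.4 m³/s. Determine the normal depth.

Manning's equation rearranged: A R^(2/3) = nQ / (1·√S) = 0.014 × 10.4 / (√0.00099) = 4.627.
At y = 1.61 m: A R^(2/3) = 5.484 — over.
At y = 1.06 m: A R^(2/3) = 2.252 — short.
At y = 1.49 m: A R^(2/3) = 4.633 — matches.

y_n = 1.49 m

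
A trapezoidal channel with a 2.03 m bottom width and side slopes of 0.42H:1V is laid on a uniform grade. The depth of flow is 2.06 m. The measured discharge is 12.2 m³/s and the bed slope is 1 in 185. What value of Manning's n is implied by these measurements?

With bottom width b = 2.03 m and side slope z = 0.42: A = (b + zy)y = (2.03 + 0.42×2.06)×2.06 = 5.964 m²; P = b + 2y√(1+z²) = 2.03 + 2×2.06×1.085 = 6.499 m.
Hydraulic radius R = A/P = 5.964/6.499 = 0.9177 m.
Rearranging Manning's equation: n = (1/Q) A R^(2/3) S^(1/2) = (1/12.2) × 5.964 × 0.9177^(2/3) × √0.005405 = 0.0339.

n = 0.0339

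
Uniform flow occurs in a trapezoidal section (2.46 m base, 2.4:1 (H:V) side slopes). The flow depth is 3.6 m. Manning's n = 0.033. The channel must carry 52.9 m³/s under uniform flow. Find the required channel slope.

With bottom width b = 2.46 m and side slope z = 2.4: A = (b + zy)y = (2.46 + 2.4×3.6)×3.6 = 39.96 m²; P = b + 2y√(1+z²) = 2.46 + 2×3.6×2.6 = 21.18 m.
Hydraulic radius R = A/P = 39.96/21.18 = 1.887 m.
From Manning's equation, S = [nQ / (1 A R^(2/3))]² = [0.033 × 52.9 / (1 × 39.96 × 1.887^(2/3))]² = 0.000819.

S = 0.000819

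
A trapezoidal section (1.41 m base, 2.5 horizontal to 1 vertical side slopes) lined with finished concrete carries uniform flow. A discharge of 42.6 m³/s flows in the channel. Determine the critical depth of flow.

At critical depth, Q² T / (g A³) = 1, i.e. A³/T = Q²/g = 42.6²/9.81 = 185.
At y = 2.34 m: A³/T = 374 — over.
At y = 2 m: A³/T = 184.7 — close enough.

y_c = 2 m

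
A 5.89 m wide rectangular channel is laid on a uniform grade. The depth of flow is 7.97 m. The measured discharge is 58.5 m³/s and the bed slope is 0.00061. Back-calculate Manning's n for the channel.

n = 0.033

Flow area A = b·y = 5.89 × 7.97 = 46.94 m². Wetted perimeter P = b + 2y = 5.89 + 2×7.97 = 21.83 m.
Hydraulic radius R = A/P = 46.94/21.83 = 2.15 m.
Rearranging Manning's equation: n = (1/Q) A R^(2/3) S^(1/2) = (1/58.5) × 46.94 × 2.15^(2/3) × √0.00061 = 0.033.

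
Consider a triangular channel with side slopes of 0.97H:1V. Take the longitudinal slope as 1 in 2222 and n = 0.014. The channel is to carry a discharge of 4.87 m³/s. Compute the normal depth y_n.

y_n = 2.04 m

Manning's equation rearranged: A R^(2/3) = nQ / (1·√S) = 0.014 × 4.87 / (√0.00045) = 3.214.
Try y = 1.64 m: A R^(2/3) = 1.795 — short.
Try y = 2.39 m: A R^(2/3) = 4.901 — over.
Try y = 2.04 m: A R^(2/3) = 3.213 — close enough.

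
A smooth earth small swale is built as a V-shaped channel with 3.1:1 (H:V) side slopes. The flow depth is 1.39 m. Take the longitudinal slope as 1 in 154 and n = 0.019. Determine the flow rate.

For a triangular section with side slope z = 3.1: A = zy² = 3.1×1.39² = 5.99 m²; P = 2y√(1+z²) = 2×1.39×3.257 = 9.055 m.
Hydraulic radius R = A/P = 5.99/9.055 = 0.6614 m.
Manning's equation: Q = (1/n) A R^(2/3) S^(1/2) = (1/0.019) × 5.99 × 0.6614^(2/3) × 0.006494^(1/2) = 19.3 m³/s.

Q = 19.3 m³/s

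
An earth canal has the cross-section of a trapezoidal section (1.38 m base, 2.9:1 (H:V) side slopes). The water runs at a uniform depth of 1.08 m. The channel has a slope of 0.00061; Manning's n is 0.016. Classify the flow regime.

subcritical

With bottom width b = 1.38 m and side slope z = 2.9: A = (b + zy)y = (1.38 + 2.9×1.08)×1.08 = 4.873 m²; P = b + 2y√(1+z²) = 1.38 + 2×1.08×3.068 = 8.006 m.
Hydraulic radius R = A/P = 4.873/8.006 = 0.6087 m.
V = (1/n) R^(2/3) √S = (1/0.016) × 0.6087^(2/3) × √0.00061 = 1.109 m/s. Hydraulic depth D_h = A/T = 4.873/7.644 = 0.6375 m.
Froude number Fr = V/√(g·D_h) = 1.109/√(9.81×0.6375) = 0.443, which is less than 1, so the flow is subcritical.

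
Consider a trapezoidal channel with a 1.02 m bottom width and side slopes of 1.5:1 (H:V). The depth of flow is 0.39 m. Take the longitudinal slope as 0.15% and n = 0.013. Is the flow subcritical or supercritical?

subcritical

With bottom width b = 1.02 m and side slope z = 1.5: A = (b + zy)y = (1.02 + 1.5×0.39)×0.39 = 0.626 m²; P = b + 2y√(1+z²) = 1.02 + 2×0.39×1.803 = 2.426 m.
Hydraulic radius R = A/P = 0.626/2.426 = 0.258 m.
V = (1/n) R^(2/3) √S = (1/0.013) × 0.258^(2/3) × √0.0015 = 1.207 m/s. Hydraulic depth D_h = A/T = 0.626/2.19 = 0.2858 m.
Froude number Fr = V/√(g·D_h) = 1.207/√(9.81×0.2858) = 0.721, which is less than 1, so the flow is subcritical.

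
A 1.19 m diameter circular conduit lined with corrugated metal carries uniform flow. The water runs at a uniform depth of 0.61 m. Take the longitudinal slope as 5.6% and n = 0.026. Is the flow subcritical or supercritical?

supercritical

For a circular section of diameter D = 1.19 m at depth y = 0.61 m, the central angle is θ = 2 arccos(1 − 2y/D) = 3.192 rad. Then A = (D²/8)(θ − sin θ) = 0.5739 m² and P = Dθ/2 = 1.899 m.
Hydraulic radius R = A/P = 0.5739/1.899 = 0.3022 m.
V = (1/n) R^(2/3) √S = (1/0.026) × 0.3022^(2/3) × √0.056 = 4.099 m/s. Hydraulic depth D_h = A/T = 0.5739/1.19 = 0.4825 m.
Froude number Fr = V/√(g·D_h) = 4.099/√(9.81×0.4825) = 1.88, which is greater than 1, so the flow is supercritical.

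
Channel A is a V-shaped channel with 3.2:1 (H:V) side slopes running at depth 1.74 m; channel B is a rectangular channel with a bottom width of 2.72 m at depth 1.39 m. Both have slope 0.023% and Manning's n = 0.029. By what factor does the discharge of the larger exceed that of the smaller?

2.91

Channel A: For a triangular section with side slope z = 3.2: A = zy² = 3.2×1.74² = 9.688 m²; P = 2y√(1+z²) = 2×1.74×3.353 = 11.67 m. Hydraulic radius R = A/P = 9.688/11.67 = 0.8304 m. Q_A = (1/0.029)·9.688·0.8304^(2/3)·√0.00023 = 4.476 m³/s.
Channel B: Flow area A = b·y = 2.72 × 1.39 = 3.781 m². Wetted perimeter P = b + 2y = 2.72 + 2×1.39 = 5.5 m. Hydraulic radius R = A/P = 3.781/5.5 = 0.6874 m. Q_B = (1/0.029)·3.781·0.6874^(2/3)·√0.00023 = 1.54 m³/s.
The larger discharge is 4.476 m³/s and the smaller is 1.54 m³/s; the ratio is 2.91.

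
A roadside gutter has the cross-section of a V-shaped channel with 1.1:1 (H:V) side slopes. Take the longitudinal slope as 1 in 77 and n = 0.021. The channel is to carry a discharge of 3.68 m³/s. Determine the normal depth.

Manning's equation rearranged: A R^(2/3) = nQ / (1·√S) = 0.021 × 3.68 / (√0.01299) = 0.6781.
Try y = 0.916 m: A R^(2/3) = 0.4486 — short.
Try y = 1.17 m: A R^(2/3) = 0.8617 — over.
Try y = 1.07 m: A R^(2/3) = 0.679 — matches.

y_n = 1.07 m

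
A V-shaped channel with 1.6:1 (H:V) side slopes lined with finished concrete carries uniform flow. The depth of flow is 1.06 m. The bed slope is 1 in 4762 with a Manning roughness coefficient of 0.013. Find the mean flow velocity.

For a triangular section with side slope z = 1.6: A = zy² = 1.6×1.06² = 1.798 m²; P = 2y√(1+z²) = 2×1.06×1.887 = 4 m.
Hydraulic radius R = A/P = 1.798/4 = 0.4494 m.
From Manning's equation, V = (1/n) R^(2/3) S^(1/2) = (1/0.013) × 0.4494^(2/3) × 0.00021^(1/2) = 0.654 m/s.

V = 0.654 m/s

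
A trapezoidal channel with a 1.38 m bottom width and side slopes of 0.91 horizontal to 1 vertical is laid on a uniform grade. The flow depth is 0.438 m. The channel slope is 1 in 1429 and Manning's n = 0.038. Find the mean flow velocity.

V = 0.315 m/s

With bottom width b = 1.38 m and side slope z = 0.91: A = (b + zy)y = (1.38 + 0.91×0.438)×0.438 = 0.779 m²; P = b + 2y√(1+z²) = 1.38 + 2×0.438×1.352 = 2.564 m.
Hydraulic radius R = A/P = 0.779/2.564 = 0.3038 m.
From Manning's equation, V = (1/n) R^(2/3) S^(1/2) = (1/0.038) × 0.3038^(2/3) × 0.0006998^(1/2) = 0.315 m/s.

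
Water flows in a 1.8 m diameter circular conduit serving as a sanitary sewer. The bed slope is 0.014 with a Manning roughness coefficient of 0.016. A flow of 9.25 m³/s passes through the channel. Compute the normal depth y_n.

Manning's equation rearranged: A R^(2/3) = nQ / (1·√S) = 0.016 × 9.25 / (√0.014) = 1.251.
At y = 1.4 m: A R^(2/3) = 1.419 — high.
At y = 0.973 m: A R^(2/3) = 0.8509 — low.
At y = 1.26 m: A R^(2/3) = 1.251 — close enough.

y_n = 1.26 m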